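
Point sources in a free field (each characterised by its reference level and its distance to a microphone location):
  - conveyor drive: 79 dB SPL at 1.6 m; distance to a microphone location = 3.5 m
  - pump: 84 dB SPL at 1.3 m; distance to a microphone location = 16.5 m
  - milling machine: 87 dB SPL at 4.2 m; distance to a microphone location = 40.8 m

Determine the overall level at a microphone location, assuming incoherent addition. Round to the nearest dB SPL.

74 dB SPL

Apply inverse-square spreading to bring every level to the receiver, then sum 10^(L/10).
conveyor drive: 79 − 20·log₁₀(3.5/1.6) = 79 − 6.80 = 72.20 dB SPL.
pump: 84 − 20·log₁₀(16.5/1.3) = 84 − 22.07 = 61.93 dB SPL.
milling machine: 87 − 20·log₁₀(40.8/4.2) = 87 − 19.75 = 67.25 dB SPL.
Σ 10^(L/10) = 2.347e+07 → L_total = 10·log₁₀(2.347e+07) = 73.71 dB SPL.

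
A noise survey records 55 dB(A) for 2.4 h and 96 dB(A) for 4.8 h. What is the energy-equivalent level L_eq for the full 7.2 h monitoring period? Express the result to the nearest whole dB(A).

L_eq = 10·log₁₀[(1/T)·Σ tᵢ·10^(Lᵢ/10)] with T = 7.2 h.
Σ tᵢ·10^(Lᵢ/10) = 2.4·10^(55/10) + 4.8·10^(96/10) = 1.911e+10.
L_eq = 10·log₁₀(1.911e+10/7.2) = 94.24 dB(A).

94 dB(A)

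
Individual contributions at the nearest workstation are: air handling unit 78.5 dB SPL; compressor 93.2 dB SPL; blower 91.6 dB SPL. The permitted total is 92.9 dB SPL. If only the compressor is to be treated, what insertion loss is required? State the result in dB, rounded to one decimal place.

6.8 dB

Everything except the compressor sums to 10^(78.5/10) + 10^(91.6/10) = 1.516e+09 in linear terms, 91.81 dB SPL.
The limit corresponds to 10^(92.9/10) = 1.950e+09; subtracting the fixed part leaves 4.336e+08 for the compressor, i.e. 86.37 dB SPL.
So the compressor must be reduced from 93.2 to 86.37 dB SPL: IL = 6.83 dB.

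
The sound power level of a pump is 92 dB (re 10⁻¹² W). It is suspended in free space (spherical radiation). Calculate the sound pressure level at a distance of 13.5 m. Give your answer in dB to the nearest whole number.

58 dB

L_p = L_w − 10·log₁₀(4π·r²) with r = 13.5 m.
4π·r² = 2290 m², 10·log₁₀ of that is 33.599 dB.
L_p = 92 − 33.599 = 58.40 dB.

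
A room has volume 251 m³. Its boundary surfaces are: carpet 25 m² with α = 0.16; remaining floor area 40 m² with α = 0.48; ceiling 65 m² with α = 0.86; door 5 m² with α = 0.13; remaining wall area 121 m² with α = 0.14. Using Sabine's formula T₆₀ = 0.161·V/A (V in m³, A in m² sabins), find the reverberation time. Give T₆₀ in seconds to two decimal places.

0.42 s

A = Σ Sᵢαᵢ = 25·0.16 + 40·0.48 + 65·0.86 + 5·0.13 + 121·0.14 = 96.69 m².
T₆₀ = 0.161 × 251 / 96.69 = 0.418 s.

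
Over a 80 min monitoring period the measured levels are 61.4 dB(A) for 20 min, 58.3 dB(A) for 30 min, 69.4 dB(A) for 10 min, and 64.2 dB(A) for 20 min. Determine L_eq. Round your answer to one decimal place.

63.7 dB(A)

Weight each interval's intensity by its duration and average over T = 80 min:
Σ tᵢ·10^(Lᵢ/10) = 20·10^(61.4/10) + 30·10^(58.3/10) + 10·10^(69.4/10) + 20·10^(64.2/10) = 1.876e+08.
L_eq = 10·log₁₀(1.876e+08/80) = 63.70 dB(A).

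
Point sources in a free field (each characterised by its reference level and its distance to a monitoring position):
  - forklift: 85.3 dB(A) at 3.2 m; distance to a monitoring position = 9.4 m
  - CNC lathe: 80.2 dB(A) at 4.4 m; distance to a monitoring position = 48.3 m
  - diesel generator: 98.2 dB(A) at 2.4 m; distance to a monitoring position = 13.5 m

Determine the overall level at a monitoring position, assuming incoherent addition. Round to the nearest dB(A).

84 dB(A)

Apply inverse-square spreading to bring every level to the receiver, then sum 10^(L/10).
forklift: 85.3 − 20·log₁₀(9.4/3.2) = 85.3 − 9.36 = 75.94 dB(A).
CNC lathe: 80.2 − 20·log₁₀(48.3/4.4) = 80.2 − 20.81 = 59.39 dB(A).
diesel generator: 98.2 − 20·log₁₀(13.5/2.4) = 98.2 − 15.00 = 83.20 dB(A).
Σ 10^(L/10) = 2.489e+08 → L_total = 10·log₁₀(2.489e+08) = 83.96 dB(A).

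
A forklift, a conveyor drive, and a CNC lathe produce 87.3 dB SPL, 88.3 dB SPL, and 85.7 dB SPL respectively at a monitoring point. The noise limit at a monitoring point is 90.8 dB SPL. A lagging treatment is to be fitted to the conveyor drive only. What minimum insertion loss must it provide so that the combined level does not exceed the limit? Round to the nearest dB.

4 dB

Everything except the conveyor drive sums to 10^(87.3/10) + 10^(85.7/10) = 9.086e+08 in linear terms, 89.58 dB SPL.
To meet 90.8 dB SPL overall, the treated conveyor drive may contribute at most 10^(90.8/10) − 9.086e+08 = 2.937e+08, i.e. 84.68 dB SPL.
So the conveyor drive must be reduced from 88.3 to 84.68 dB SPL: IL = 3.62 dB.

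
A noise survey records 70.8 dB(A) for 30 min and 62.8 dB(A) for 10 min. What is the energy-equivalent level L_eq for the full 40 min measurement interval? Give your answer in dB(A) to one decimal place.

L_eq = 10·log₁₀[(1/T)·Σ tᵢ·10^(Lᵢ/10)] with T = 40 min.
Σ tᵢ·10^(Lᵢ/10) = 30·10^(70.8/10) + 10·10^(62.8/10) = 3.797e+08.
L_eq = 10·log₁₀(3.797e+08/40) = 69.77 dB(A).

69.8 dB(A)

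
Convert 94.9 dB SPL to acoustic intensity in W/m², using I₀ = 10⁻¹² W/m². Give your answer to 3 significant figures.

I/I₀ = 10^(94.9/10) = 3.09e+09, so I = 3.09e+09 × 10⁻¹² W/m².

0.00309 W/m²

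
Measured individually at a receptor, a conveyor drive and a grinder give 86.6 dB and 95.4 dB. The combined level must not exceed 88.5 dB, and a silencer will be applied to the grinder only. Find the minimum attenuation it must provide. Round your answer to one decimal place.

Everything except the grinder sums to 10^(86.6/10) = 4.571e+08 in linear terms, 86.60 dB.
The limit corresponds to 10^(88.5/10) = 7.079e+08; subtracting the fixed part leaves 2.509e+08 for the grinder, i.e. 83.99 dB.
Required insertion loss = 95.4 − 83.99 = 11.41 dB.

11.4 dB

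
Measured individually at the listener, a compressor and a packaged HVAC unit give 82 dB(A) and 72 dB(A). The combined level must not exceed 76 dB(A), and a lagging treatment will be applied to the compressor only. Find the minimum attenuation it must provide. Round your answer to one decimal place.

The untreated sources together contribute 10^(72/10) = 1.585e+07, i.e. 72.00 dB(A).
To meet 76 dB(A) overall, the treated compressor may contribute at most 10^(76/10) − 1.585e+07 = 2.396e+07, i.e. 73.80 dB(A).
So the compressor must be reduced from 82 to 73.80 dB(A): IL = 8.20 dB.

8.2 dB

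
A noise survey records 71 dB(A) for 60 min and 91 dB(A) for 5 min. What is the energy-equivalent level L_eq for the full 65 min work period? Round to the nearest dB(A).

80 dB(A)

L_eq = 10·log₁₀[(1/T)·Σ tᵢ·10^(Lᵢ/10)] with T = 65 min.
Σ tᵢ·10^(Lᵢ/10) = 60·10^(71/10) + 5·10^(91/10) = 7.050e+09.
L_eq = 10·log₁₀(7.050e+09/65) = 80.35 dB(A).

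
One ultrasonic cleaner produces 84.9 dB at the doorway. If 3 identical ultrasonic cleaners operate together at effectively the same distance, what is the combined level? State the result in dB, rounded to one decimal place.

89.7 dB

N identical incoherent sources raise the level by 10·log₁₀ N.
L_total = 84.9 + 10·log₁₀(3) = 84.9 + 4.771 = 89.67 dB.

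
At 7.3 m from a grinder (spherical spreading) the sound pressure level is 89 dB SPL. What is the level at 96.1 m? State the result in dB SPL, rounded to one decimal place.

For a point source, L₂ = L₁ − 20·log₁₀(r₂/r₁).
L₂ = 89 − 20·log₁₀(96.1/7.3) = 89 − 22.388 = 66.61 dB SPL.

66.6 dB SPL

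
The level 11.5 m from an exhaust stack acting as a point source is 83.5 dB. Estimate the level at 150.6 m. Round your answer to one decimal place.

Point-source attenuation: ΔL = 20·log₁₀(r₂/r₁) = 20·log₁₀(150.6/11.5) = 22.343 dB.
L₂ = 83.5 − 20·log₁₀(150.6/11.5) = 83.5 − 22.343 = 61.16 dB.

61.2 dB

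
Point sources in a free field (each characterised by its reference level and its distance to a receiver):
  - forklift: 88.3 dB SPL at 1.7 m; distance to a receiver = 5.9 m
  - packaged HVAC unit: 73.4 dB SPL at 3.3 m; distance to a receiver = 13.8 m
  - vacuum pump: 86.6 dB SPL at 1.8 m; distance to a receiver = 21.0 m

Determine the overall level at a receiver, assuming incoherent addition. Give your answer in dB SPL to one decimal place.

77.8 dB SPL

First find each source's level at the receiver (point-source: −20·log₁₀(r/r_ref)), then combine on an intensity basis.
forklift: 88.3 − 20·log₁₀(5.9/1.7) = 88.3 − 10.81 = 77.49 dB SPL.
packaged HVAC unit: 73.4 − 20·log₁₀(13.8/3.3) = 73.4 − 12.43 = 60.97 dB SPL.
vacuum pump: 86.6 − 20·log₁₀(21.0/1.8) = 86.6 − 21.34 = 65.26 dB SPL.
Σ 10^(L/10) = 6.074e+07 → L_total = 10·log₁₀(6.074e+07) = 77.83 dB SPL.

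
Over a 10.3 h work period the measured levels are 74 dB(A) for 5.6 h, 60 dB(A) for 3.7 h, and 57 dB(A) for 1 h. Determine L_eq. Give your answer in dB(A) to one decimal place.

L_eq = 10·log₁₀[(1/T)·Σ tᵢ·10^(Lᵢ/10)] with T = 10.3 h.
Σ tᵢ·10^(Lᵢ/10) = 5.6·10^(74/10) + 3.7·10^(60/10) + 1·10^(57/10) = 1.449e+08.
L_eq = 10·log₁₀(1.449e+08/10.3) = 71.48 dB(A).

71.5 dB(A)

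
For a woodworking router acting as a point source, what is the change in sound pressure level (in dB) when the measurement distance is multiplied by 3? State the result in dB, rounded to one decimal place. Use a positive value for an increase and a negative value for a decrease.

A point source loses 6 dB per doubling of distance; generally ΔL = −20·log₁₀(r₂/r₁).
ΔL = −20·log₁₀(3) = -9.54 dB.

-9.5 dB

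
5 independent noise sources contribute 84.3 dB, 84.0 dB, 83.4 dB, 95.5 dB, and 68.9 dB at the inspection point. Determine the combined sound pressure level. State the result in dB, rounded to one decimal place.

96.3 dB

Incoherent sources combine by intensity addition: L_total = 10·log₁₀(Σ 10^(L_i/10)).
Σ 10^(L/10) = 10^(84.3/10) + 10^(84.0/10) + 10^(83.4/10) + 10^(95.5/10) + 10^(68.9/10) = 4.295e+09.
L_total = 10·log₁₀(4.295e+09) = 96.33 dB.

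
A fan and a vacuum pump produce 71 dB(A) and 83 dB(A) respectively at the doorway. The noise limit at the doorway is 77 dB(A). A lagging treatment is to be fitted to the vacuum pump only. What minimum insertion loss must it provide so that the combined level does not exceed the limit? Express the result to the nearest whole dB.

7 dB

Fixed contribution from the other source: Σ 10^(L/10) = 10^(71/10) = 1.259e+07 (71.00 dB(A)).
The limit corresponds to 10^(77/10) = 5.012e+07; subtracting the fixed part leaves 3.753e+07 for the vacuum pump, i.e. 75.74 dB(A).
Required insertion loss = 83 − 75.74 = 7.26 dB.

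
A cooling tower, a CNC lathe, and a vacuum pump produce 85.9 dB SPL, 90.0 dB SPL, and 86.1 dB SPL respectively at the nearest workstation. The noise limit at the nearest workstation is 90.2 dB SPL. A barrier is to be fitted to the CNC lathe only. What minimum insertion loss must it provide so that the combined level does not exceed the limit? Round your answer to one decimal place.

6.0 dB

Fixed contribution from the other sources: Σ 10^(L/10) = 10^(85.9/10) + 10^(86.1/10) = 7.964e+08 (89.01 dB SPL).
The limit corresponds to 10^(90.2/10) = 1.047e+09; subtracting the fixed part leaves 2.507e+08 for the CNC lathe, i.e. 83.99 dB SPL.
So the CNC lathe must be reduced from 90.0 to 83.99 dB SPL: IL = 6.01 dB.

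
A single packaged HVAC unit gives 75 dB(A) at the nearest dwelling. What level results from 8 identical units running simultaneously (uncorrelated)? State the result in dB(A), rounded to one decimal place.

84.0 dB(A)

L_total = L₁ + 10·log₁₀ N for N identical incoherent sources.
L_total = 75 + 10·log₁₀(8) = 75 + 9.031 = 84.03 dB(A).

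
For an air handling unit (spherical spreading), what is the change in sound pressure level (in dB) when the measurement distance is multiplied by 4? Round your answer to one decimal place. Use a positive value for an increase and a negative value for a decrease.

-12.0 dB

A point source loses 6 dB per doubling of distance; generally ΔL = −20·log₁₀(r₂/r₁).
ΔL = −20·log₁₀(4) = -12.04 dB.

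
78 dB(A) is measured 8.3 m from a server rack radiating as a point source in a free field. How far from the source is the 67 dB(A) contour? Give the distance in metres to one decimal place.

29.4 m

Point-source spreading drops the level by 20·log₁₀(r₂/r₁); inverting, r₂/r₁ = 10^(ΔL/20).
r₂ = 8.3·10^((78−67)/20) = 8.3·10^(11.0/20) = 29.45 m.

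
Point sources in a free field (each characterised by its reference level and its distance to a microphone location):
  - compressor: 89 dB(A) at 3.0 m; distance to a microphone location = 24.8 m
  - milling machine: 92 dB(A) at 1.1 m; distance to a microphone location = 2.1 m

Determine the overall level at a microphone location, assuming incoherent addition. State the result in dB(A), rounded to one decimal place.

Apply inverse-square spreading to bring every level to the receiver, then sum 10^(L/10).
compressor: 89 − 20·log₁₀(24.8/3.0) = 89 − 18.35 = 70.65 dB(A).
milling machine: 92 − 20·log₁₀(2.1/1.1) = 92 − 5.62 = 86.38 dB(A).
Σ 10^(L/10) = 4.465e+08 → L_total = 10·log₁₀(4.465e+08) = 86.50 dB(A).

86.5 dB(A)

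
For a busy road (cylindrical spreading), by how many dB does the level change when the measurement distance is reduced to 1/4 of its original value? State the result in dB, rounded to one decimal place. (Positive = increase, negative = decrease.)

+6.0 dB

A line source loses 3 dB per doubling of distance; generally ΔL = −10·log₁₀(r₂/r₁).
ΔL = −10·log₁₀(0.25) = +6.02 dB.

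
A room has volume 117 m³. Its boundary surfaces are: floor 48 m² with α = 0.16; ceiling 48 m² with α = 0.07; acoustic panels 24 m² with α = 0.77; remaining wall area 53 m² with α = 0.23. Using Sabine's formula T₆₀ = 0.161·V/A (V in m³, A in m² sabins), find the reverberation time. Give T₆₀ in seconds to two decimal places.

0.45 s

Total absorption A = 48·0.16 + 48·0.07 + 24·0.77 + 53·0.23 = 41.71 m² sabins.
T₆₀ = 0.161·V/A = 0.161·117/41.71 = 0.452 s.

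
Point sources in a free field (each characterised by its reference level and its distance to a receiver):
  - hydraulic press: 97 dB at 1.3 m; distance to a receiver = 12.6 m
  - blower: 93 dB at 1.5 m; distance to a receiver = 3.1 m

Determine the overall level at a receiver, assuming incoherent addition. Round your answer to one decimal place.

Propagate each source to the receiver with L = L_ref − 20·log₁₀(r/r_ref), then add intensities.
hydraulic press: 97 − 20·log₁₀(12.6/1.3) = 97 − 19.73 = 77.27 dB.
blower: 93 − 20·log₁₀(3.1/1.5) = 93 − 6.31 = 86.69 dB.
Σ 10^(L/10) = 5.205e+08 → L_total = 10·log₁₀(5.205e+08) = 87.16 dB.

87.2 dB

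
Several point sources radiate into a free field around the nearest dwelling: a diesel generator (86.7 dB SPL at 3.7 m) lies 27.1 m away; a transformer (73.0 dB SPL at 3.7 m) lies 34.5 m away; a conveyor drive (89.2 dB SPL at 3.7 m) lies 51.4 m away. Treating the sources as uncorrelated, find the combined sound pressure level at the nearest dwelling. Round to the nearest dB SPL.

Propagate each source to the receiver with L = L_ref − 20·log₁₀(r/r_ref), then add intensities.
diesel generator: 86.7 − 20·log₁₀(27.1/3.7) = 86.7 − 17.30 = 69.40 dB SPL.
transformer: 73.0 − 20·log₁₀(34.5/3.7) = 73.0 − 19.39 = 53.61 dB SPL.
conveyor drive: 89.2 − 20·log₁₀(51.4/3.7) = 89.2 − 22.86 = 66.34 dB SPL.
Σ 10^(L/10) = 1.326e+07 → L_total = 10·log₁₀(1.326e+07) = 71.22 dB SPL.

71 dB SPL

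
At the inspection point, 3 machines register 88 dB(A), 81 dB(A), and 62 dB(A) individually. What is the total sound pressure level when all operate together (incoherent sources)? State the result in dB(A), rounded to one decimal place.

88.8 dB(A)

For uncorrelated sources the intensities add, so convert each level to linear form, sum, and take 10·log₁₀ of the total.
Σ 10^(L/10) = 10^(88/10) + 10^(81/10) + 10^(62/10) = 7.584e+08.
L_total = 10·log₁₀(7.584e+08) = 88.80 dB(A).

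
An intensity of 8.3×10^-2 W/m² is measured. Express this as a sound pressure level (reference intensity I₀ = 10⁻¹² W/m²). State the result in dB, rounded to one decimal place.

Dividing by I₀ shifts the exponent by 12: I/I₀ = 8.3×10^10.
L = 10·(0.9191 + 10) = 109.19 dB.

109.2 dB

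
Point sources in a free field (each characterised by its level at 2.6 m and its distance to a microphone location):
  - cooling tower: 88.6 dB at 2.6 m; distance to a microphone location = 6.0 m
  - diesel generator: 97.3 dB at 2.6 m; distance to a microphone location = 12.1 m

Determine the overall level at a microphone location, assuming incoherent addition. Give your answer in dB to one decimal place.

85.8 dB

Apply inverse-square spreading to bring every level to the receiver, then sum 10^(L/10).
cooling tower: 88.6 − 20·log₁₀(6.0/2.6) = 88.6 − 7.26 = 81.34 dB.
diesel generator: 97.3 − 20·log₁₀(12.1/2.6) = 97.3 − 13.36 = 83.94 dB.
Σ 10^(L/10) = 3.840e+08 → L_total = 10·log₁₀(3.840e+08) = 85.84 dB.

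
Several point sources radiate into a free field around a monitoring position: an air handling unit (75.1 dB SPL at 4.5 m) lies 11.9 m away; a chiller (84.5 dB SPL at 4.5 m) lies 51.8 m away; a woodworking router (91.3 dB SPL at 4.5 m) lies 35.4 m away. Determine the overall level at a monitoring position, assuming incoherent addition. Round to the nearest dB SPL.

Propagate each source to the receiver with L = L_ref − 20·log₁₀(r/r_ref), then add intensities.
air handling unit: 75.1 − 20·log₁₀(11.9/4.5) = 75.1 − 8.45 = 66.65 dB SPL.
chiller: 84.5 − 20·log₁₀(51.8/4.5) = 84.5 − 21.22 = 63.28 dB SPL.
woodworking router: 91.3 − 20·log₁₀(35.4/4.5) = 91.3 − 17.92 = 73.38 dB SPL.
Σ 10^(L/10) = 2.855e+07 → L_total = 10·log₁₀(2.855e+07) = 74.56 dB SPL.

75 dB SPL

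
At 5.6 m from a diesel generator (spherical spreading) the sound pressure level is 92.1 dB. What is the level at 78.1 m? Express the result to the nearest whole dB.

Point-source attenuation: ΔL = 20·log₁₀(r₂/r₁) = 20·log₁₀(78.1/5.6) = 22.889 dB.
L₂ = 92.1 − 20·log₁₀(78.1/5.6) = 92.1 − 22.889 = 69.21 dB.

69 dB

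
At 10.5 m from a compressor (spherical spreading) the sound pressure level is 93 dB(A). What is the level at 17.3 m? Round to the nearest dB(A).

For a point source, L₂ = L₁ − 20·log₁₀(r₂/r₁).
L₂ = 93 − 20·log₁₀(17.3/10.5) = 93 − 4.337 = 88.66 dB(A).

89 dB(A)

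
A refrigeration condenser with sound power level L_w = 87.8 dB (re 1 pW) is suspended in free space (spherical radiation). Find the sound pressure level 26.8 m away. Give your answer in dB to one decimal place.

48.2 dB

The power spreads over a sphere of area 4π·r², so L_p = L_w − 10·log₁₀(4π·r²).
4π·r² = 9026 m², 10·log₁₀ of that is 39.555 dB.
L_p = 87.8 − 39.555 = 48.25 dB.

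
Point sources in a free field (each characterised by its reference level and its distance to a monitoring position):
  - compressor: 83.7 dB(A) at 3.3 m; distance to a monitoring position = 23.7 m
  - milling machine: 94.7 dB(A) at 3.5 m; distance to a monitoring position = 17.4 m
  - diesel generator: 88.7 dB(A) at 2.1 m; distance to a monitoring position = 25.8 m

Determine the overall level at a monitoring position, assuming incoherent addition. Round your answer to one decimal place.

Propagate each source to the receiver with L = L_ref − 20·log₁₀(r/r_ref), then add intensities.
compressor: 83.7 − 20·log₁₀(23.7/3.3) = 83.7 − 17.12 = 66.58 dB(A).
milling machine: 94.7 − 20·log₁₀(17.4/3.5) = 94.7 − 13.93 = 80.77 dB(A).
diesel generator: 88.7 − 20·log₁₀(25.8/2.1) = 88.7 − 21.79 = 66.91 dB(A).
Σ 10^(L/10) = 1.289e+08 → L_total = 10·log₁₀(1.289e+08) = 81.10 dB(A).

81.1 dB(A)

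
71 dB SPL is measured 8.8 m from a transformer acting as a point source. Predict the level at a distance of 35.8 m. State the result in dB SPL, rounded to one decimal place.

Spherical spreading from a point source gives a 20·log₁₀(r₂/r₁) drop.
L₂ = 71 − 20·log₁₀(35.8/8.8) = 71 − 12.188 = 58.81 dB SPL.

58.8 dB SPL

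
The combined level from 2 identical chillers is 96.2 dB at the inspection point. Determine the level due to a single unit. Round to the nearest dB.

Dividing the total intensity by 2 lowers the level by 10·log₁₀ 2 = 3.010 dB: L₁ = 96.2 − 3.010.

93 dB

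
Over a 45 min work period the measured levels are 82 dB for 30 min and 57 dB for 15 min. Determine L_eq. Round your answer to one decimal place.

The energy average is taken in the linear domain: L_eq = 10·log₁₀[(Σ tᵢ·10^(Lᵢ/10))/T], T = 45 min.
Σ tᵢ·10^(Lᵢ/10) = 30·10^(82/10) + 15·10^(57/10) = 4.762e+09.
L_eq = 10·log₁₀(4.762e+09/45) = 80.25 dB.

80.2 dB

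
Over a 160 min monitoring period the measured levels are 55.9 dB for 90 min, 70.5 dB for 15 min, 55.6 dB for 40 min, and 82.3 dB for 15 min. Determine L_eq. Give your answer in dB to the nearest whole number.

72 dB

L_eq = 10·log₁₀[(1/T)·Σ tᵢ·10^(Lᵢ/10)] with T = 160 min.
Σ tᵢ·10^(Lᵢ/10) = 90·10^(55.9/10) + 15·10^(70.5/10) + 40·10^(55.6/10) + 15·10^(82.3/10) = 2.765e+09.
L_eq = 10·log₁₀(2.765e+09/160) = 72.38 dB.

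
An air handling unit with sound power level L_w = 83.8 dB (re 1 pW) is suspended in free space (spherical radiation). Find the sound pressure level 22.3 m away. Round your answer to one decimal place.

Free-field spherical radiation: L_p = L_w − 10·log₁₀(4π·r²), r = 22.3 m.
4π·r² = 6249 m², 10·log₁₀ of that is 37.958 dB.
L_p = 83.8 − 37.958 = 45.84 dB.

45.8 dB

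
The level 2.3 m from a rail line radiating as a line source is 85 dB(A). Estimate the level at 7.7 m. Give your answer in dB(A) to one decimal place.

79.8 dB(A)

For a line source, L₂ = L₁ − 10·log₁₀(r₂/r₁).
L₂ = 85 − 10·log₁₀(7.7/2.3) = 85 − 5.248 = 79.75 dB(A).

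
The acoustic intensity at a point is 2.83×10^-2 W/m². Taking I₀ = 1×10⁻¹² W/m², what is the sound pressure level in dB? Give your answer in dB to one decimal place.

104.5 dB

L = 10·log₁₀(I/I₀) = 10·log₁₀(2.83×10^-2/10⁻¹²) = 10·log₁₀(2.83×10^10).
L = 10·(0.4518 + 10) = 104.52 dB.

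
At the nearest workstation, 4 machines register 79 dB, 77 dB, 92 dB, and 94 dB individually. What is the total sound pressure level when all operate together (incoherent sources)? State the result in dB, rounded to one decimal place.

96.3 dB

For uncorrelated sources the intensities add, so convert each level to linear form, sum, and take 10·log₁₀ of the total.
Σ 10^(L/10) = 10^(79/10) + 10^(77/10) + 10^(92/10) + 10^(94/10) = 4.226e+09.
L_total = 10·log₁₀(4.226e+09) = 96.26 dB.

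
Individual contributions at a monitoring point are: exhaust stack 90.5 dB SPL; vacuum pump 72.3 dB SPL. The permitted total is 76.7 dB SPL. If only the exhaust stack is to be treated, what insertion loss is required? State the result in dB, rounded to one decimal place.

15.8 dB

Everything except the exhaust stack sums to 10^(72.3/10) = 1.698e+07 in linear terms, 72.30 dB SPL.
To meet 76.7 dB SPL overall, the treated exhaust stack may contribute at most 10^(76.7/10) − 1.698e+07 = 2.979e+07, i.e. 74.74 dB SPL.
So the exhaust stack must be reduced from 90.5 to 74.74 dB SPL: IL = 15.76 dB.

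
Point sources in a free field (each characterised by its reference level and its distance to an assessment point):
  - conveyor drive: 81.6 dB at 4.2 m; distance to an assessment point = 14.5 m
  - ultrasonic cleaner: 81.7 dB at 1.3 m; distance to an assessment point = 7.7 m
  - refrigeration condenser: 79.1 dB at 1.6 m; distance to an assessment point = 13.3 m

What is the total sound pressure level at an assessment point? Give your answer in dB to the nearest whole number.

72 dB

First find each source's level at the receiver (point-source: −20·log₁₀(r/r_ref)), then combine on an intensity basis.
conveyor drive: 81.6 − 20·log₁₀(14.5/4.2) = 81.6 − 10.76 = 70.84 dB.
ultrasonic cleaner: 81.7 − 20·log₁₀(7.7/1.3) = 81.7 − 15.45 = 66.25 dB.
refrigeration condenser: 79.1 − 20·log₁₀(13.3/1.6) = 79.1 − 18.39 = 60.71 dB.
Σ 10^(L/10) = 1.752e+07 → L_total = 10·log₁₀(1.752e+07) = 72.44 dB.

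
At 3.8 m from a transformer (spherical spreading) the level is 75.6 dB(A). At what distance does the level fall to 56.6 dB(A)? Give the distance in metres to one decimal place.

Point-source spreading drops the level by 20·log₁₀(r₂/r₁); inverting, r₂/r₁ = 10^(ΔL/20).
r₂ = 3.8·10^((75.6−56.6)/20) = 3.8·10^(19.0/20) = 33.87 m.

33.9 m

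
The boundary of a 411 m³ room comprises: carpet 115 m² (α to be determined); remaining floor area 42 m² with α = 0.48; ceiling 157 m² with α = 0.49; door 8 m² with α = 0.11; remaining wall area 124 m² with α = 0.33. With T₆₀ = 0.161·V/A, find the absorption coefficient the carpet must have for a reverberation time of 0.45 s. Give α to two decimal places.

From T₆₀ = 0.161·V/A, the target T₆₀ = 0.45 s needs A = 0.161·411/0.45 = 147.05 m².
Absorption from the other surfaces = 42·0.48 + 157·0.49 + 8·0.11 + 124·0.33 = 138.89 m², so the carpet must supply 8.16 m² over 115 m².
α = 8.16/115 = 0.071.

0.07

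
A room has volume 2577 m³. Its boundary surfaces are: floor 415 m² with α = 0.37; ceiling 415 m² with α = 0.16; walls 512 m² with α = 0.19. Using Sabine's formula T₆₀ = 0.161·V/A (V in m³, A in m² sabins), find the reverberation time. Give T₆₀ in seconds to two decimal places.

A = Σ Sᵢαᵢ = 415·0.37 + 415·0.16 + 512·0.19 = 317.23 m².
T₆₀ = 0.161·V/A = 0.161·2577/317.23 = 1.308 s.

1.31 s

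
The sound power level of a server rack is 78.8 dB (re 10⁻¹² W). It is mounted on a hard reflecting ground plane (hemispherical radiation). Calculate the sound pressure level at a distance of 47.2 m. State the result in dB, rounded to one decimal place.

The power spreads over a hemisphere of area 2π·r², so L_p = L_w − 10·log₁₀(2π·r²).
2π·r² = 1.4e+04 m², 10·log₁₀ of that is 41.461 dB.
L_p = 78.8 − 41.461 = 37.34 dB.

37.3 dB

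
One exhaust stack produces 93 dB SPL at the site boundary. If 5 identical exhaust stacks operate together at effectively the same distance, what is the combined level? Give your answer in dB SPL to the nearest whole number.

L_total = L₁ + 10·log₁₀ N for N identical incoherent sources.
L_total = 93 + 10·log₁₀(5) = 93 + 6.990 = 99.99 dB SPL.

100 dB SPL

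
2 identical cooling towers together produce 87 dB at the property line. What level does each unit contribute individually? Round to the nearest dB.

Dividing the total intensity by 2 lowers the level by 10·log₁₀ 2 = 3.010 dB: L₁ = 87 − 3.010.

84 dB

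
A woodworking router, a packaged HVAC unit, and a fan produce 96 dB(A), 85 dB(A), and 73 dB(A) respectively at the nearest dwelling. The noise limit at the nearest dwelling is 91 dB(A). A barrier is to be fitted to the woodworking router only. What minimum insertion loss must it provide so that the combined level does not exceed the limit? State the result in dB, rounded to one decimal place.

6.3 dB

Fixed contribution from the other sources: Σ 10^(L/10) = 10^(85/10) + 10^(73/10) = 3.362e+08 (85.27 dB(A)).
To meet 91 dB(A) overall, the treated woodworking router may contribute at most 10^(91/10) − 3.362e+08 = 9.227e+08, i.e. 89.65 dB(A).
Required insertion loss = 96 − 89.65 = 6.35 dB.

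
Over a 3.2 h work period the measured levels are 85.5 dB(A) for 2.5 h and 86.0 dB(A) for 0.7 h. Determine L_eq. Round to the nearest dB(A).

The energy average is taken in the linear domain: L_eq = 10·log₁₀[(Σ tᵢ·10^(Lᵢ/10))/T], T = 3.2 h.
Σ tᵢ·10^(Lᵢ/10) = 2.5·10^(85.5/10) + 0.7·10^(86.0/10) = 1.166e+09.
L_eq = 10·log₁₀(1.166e+09/3.2) = 85.61 dB(A).

86 dB(A)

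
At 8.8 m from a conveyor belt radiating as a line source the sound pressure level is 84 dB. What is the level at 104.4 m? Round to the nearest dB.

Line-source attenuation: ΔL = 10·log₁₀(r₂/r₁) = 10·log₁₀(104.4/8.8) = 10.742 dB.
L₂ = 84 − 10·log₁₀(104.4/8.8) = 84 − 10.742 = 73.26 dB.

73 dB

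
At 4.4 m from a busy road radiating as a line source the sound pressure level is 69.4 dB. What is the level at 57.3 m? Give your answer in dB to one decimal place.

58.3 dB

Line-source attenuation: ΔL = 10·log₁₀(r₂/r₁) = 10·log₁₀(57.3/4.4) = 11.147 dB.
L₂ = 69.4 − 10·log₁₀(57.3/4.4) = 69.4 − 11.147 = 58.25 dB.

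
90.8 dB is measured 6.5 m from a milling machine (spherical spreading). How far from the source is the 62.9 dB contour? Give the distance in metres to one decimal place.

Point-source spreading drops the level by 20·log₁₀(r₂/r₁); inverting, r₂/r₁ = 10^(ΔL/20).
r₂ = 6.5·10^((90.8−62.9)/20) = 6.5·10^(27.9/20) = 161.40 m.

161.4 m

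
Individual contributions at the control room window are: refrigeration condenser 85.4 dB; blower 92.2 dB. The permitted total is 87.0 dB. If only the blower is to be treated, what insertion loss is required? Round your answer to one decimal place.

10.3 dB

Fixed contribution from the other source: Σ 10^(L/10) = 10^(85.4/10) = 3.467e+08 (85.40 dB).
The limit corresponds to 10^(87.0/10) = 5.012e+08; subtracting the fixed part leaves 1.545e+08 for the blower, i.e. 81.89 dB.
Required insertion loss = 92.2 − 81.89 = 10.31 dB.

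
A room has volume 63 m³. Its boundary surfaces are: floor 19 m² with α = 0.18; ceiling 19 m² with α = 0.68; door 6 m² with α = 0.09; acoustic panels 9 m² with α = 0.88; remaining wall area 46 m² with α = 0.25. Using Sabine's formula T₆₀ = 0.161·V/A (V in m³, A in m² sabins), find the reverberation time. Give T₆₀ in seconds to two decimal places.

Total absorption A = 19·0.18 + 19·0.68 + 6·0.09 + 9·0.88 + 46·0.25 = 36.30 m² sabins.
T₆₀ = 0.161·V/A = 0.161·63/36.30 = 0.279 s.

0.28 s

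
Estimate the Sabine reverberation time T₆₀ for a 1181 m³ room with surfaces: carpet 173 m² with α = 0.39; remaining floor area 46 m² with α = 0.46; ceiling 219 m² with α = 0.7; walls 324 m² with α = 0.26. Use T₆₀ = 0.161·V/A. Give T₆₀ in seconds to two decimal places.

Total absorption A = 173·0.39 + 46·0.46 + 219·0.7 + 324·0.26 = 326.17 m² sabins.
T₆₀ = 0.161·V/A = 0.161·1181/326.17 = 0.583 s.

0.58 s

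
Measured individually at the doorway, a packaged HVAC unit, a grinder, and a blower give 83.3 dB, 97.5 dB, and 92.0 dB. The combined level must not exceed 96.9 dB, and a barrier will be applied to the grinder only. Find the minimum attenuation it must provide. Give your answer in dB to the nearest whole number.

3 dB

Everything except the grinder sums to 10^(83.3/10) + 10^(92.0/10) = 1.799e+09 in linear terms, 92.55 dB.
The limit corresponds to 10^(96.9/10) = 4.898e+09; subtracting the fixed part leaves 3.099e+09 for the grinder, i.e. 94.91 dB.
Required insertion loss = 97.5 − 94.91 = 2.59 dB.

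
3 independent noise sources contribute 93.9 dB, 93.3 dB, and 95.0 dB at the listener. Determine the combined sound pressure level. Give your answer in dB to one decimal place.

Incoherent sources combine by intensity addition: L_total = 10·log₁₀(Σ 10^(L_i/10)).
Σ 10^(L/10) = 10^(93.9/10) + 10^(93.3/10) + 10^(95.0/10) = 7.755e+09.
L_total = 10·log₁₀(7.755e+09) = 98.90 dB.

98.9 dB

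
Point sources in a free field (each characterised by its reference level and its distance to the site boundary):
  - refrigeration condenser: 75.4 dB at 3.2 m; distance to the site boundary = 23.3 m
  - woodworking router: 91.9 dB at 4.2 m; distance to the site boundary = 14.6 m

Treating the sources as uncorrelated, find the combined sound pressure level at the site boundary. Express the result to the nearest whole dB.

81 dB

Propagate each source to the receiver with L = L_ref − 20·log₁₀(r/r_ref), then add intensities.
refrigeration condenser: 75.4 − 20·log₁₀(23.3/3.2) = 75.4 − 17.24 = 58.16 dB.
woodworking router: 91.9 − 20·log₁₀(14.6/4.2) = 91.9 − 10.82 = 81.08 dB.
Σ 10^(L/10) = 1.288e+08 → L_total = 10·log₁₀(1.288e+08) = 81.10 dB.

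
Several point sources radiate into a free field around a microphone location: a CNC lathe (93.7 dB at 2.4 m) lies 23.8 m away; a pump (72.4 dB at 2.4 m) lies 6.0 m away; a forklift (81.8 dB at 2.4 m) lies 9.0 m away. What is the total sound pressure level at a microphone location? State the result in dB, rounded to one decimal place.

75.7 dB

Apply inverse-square spreading to bring every level to the receiver, then sum 10^(L/10).
CNC lathe: 93.7 − 20·log₁₀(23.8/2.4) = 93.7 − 19.93 = 73.77 dB.
pump: 72.4 − 20·log₁₀(6.0/2.4) = 72.4 − 7.96 = 64.44 dB.
forklift: 81.8 − 20·log₁₀(9.0/2.4) = 81.8 − 11.48 = 70.32 dB.
Σ 10^(L/10) = 3.738e+07 → L_total = 10·log₁₀(3.738e+07) = 75.73 dB.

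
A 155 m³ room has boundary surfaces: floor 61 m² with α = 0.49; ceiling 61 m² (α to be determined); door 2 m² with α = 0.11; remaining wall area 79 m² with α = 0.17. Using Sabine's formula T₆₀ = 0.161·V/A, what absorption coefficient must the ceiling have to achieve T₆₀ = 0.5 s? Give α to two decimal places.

A = 0.161·V/T₆₀ = 0.161·155/0.5 = 49.91 m² sabins.
Absorption from the other surfaces = 61·0.49 + 2·0.11 + 79·0.17 = 43.54 m², so the ceiling must supply 6.37 m² over 61 m².
α = 6.37/61 = 0.104.

0.10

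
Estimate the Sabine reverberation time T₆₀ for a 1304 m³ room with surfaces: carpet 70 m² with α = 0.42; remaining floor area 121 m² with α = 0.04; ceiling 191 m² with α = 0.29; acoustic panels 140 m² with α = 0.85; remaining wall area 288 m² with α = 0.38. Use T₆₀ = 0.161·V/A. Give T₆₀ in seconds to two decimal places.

Total absorption A = 70·0.42 + 121·0.04 + 191·0.29 + 140·0.85 + 288·0.38 = 318.07 m² sabins.
T₆₀ = 0.161 × 1304 / 318.07 = 0.660 s.

0.66 s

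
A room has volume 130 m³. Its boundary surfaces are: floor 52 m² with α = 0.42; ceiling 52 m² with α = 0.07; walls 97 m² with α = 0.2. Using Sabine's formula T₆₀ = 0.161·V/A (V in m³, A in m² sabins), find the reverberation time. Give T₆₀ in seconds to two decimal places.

Total absorption A = 52·0.42 + 52·0.07 + 97·0.2 = 44.88 m² sabins.
T₆₀ = 0.161 × 130 / 44.88 = 0.466 s.

0.47 s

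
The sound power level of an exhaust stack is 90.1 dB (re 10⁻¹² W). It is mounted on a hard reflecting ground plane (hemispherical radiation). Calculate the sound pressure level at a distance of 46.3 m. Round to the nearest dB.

49 dB

The power spreads over a hemisphere of area 2π·r², so L_p = L_w − 10·log₁₀(2π·r²).
2π·r² = 1.347e+04 m², 10·log₁₀ of that is 41.293 dB.
L_p = 90.1 − 41.293 = 48.81 dB.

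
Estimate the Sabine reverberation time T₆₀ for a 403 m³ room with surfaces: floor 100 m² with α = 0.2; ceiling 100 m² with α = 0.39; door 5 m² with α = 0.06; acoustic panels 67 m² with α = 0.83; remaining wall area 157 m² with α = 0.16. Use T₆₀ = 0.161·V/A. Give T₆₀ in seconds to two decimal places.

Total absorption A = 100·0.2 + 100·0.39 + 5·0.06 + 67·0.83 + 157·0.16 = 140.03 m² sabins.
T₆₀ = 0.161 × 403 / 140.03 = 0.463 s.

0.46 s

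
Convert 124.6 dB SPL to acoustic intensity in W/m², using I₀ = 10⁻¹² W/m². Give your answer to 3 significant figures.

2.88 W/m²

L = 10·log₁₀(I/I₀) ⇒ I = I₀·10^(L/10) = 10⁻¹² × 10^12.46.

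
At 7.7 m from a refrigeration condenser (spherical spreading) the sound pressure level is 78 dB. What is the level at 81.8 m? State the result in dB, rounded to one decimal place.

57.5 dB

Spherical spreading from a point source gives a 20·log₁₀(r₂/r₁) drop.
L₂ = 78 − 20·log₁₀(81.8/7.7) = 78 − 20.525 = 57.47 dB.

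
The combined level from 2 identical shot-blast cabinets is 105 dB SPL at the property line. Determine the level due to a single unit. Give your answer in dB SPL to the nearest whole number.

102 dB SPL

For N identical incoherent sources L_total = L₁ + 10·log₁₀ N, so L₁ = 105 − 10·log₁₀(2) = 105 − 3.010.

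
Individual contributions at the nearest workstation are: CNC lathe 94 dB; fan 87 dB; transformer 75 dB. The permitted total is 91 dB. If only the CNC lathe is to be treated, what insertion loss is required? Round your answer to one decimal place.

5.4 dB

Fixed contribution from the other sources: Σ 10^(L/10) = 10^(87/10) + 10^(75/10) = 5.328e+08 (87.27 dB).
The limit corresponds to 10^(91/10) = 1.259e+09; subtracting the fixed part leaves 7.261e+08 for the CNC lathe, i.e. 88.61 dB.
Required insertion loss = 94 − 88.61 = 5.39 dB.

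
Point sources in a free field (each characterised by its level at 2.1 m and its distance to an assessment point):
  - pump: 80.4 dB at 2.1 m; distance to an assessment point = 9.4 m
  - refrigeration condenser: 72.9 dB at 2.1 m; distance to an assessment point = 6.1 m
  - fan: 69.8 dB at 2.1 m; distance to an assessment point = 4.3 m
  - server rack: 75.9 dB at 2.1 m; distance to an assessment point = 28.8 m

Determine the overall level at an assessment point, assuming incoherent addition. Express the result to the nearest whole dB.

Propagate each source to the receiver with L = L_ref − 20·log₁₀(r/r_ref), then add intensities.
pump: 80.4 − 20·log₁₀(9.4/2.1) = 80.4 − 13.02 = 67.38 dB.
refrigeration condenser: 72.9 − 20·log₁₀(6.1/2.1) = 72.9 − 9.26 = 63.64 dB.
fan: 69.8 − 20·log₁₀(4.3/2.1) = 69.8 − 6.22 = 63.58 dB.
server rack: 75.9 − 20·log₁₀(28.8/2.1) = 75.9 − 22.74 = 53.16 dB.
Σ 10^(L/10) = 1.027e+07 → L_total = 10·log₁₀(1.027e+07) = 70.11 dB.

70 dB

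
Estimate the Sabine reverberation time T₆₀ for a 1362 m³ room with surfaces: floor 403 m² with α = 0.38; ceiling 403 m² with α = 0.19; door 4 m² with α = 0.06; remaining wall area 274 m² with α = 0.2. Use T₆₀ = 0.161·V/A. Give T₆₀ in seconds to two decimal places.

Summing Sᵢαᵢ: 403·0.38 + 403·0.19 + 4·0.06 + 274·0.2 = 284.75 m².
T₆₀ = 0.161·V/A = 0.161·1362/284.75 = 0.770 s.

0.77 s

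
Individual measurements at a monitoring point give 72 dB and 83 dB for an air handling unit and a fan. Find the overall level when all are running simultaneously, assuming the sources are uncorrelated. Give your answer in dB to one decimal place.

83.3 dB

Incoherent sources combine by intensity addition: L_total = 10·log₁₀(Σ 10^(L_i/10)).
Σ 10^(L/10) = 10^(72/10) + 10^(83/10) = 2.154e+08.
L_total = 10·log₁₀(2.154e+08) = 83.33 dB.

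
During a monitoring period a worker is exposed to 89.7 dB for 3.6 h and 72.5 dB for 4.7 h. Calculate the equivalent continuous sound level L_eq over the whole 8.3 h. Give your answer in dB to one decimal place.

86.2 dB

L_eq = 10·log₁₀[(1/T)·Σ tᵢ·10^(Lᵢ/10)] with T = 8.3 h.
Σ tᵢ·10^(Lᵢ/10) = 3.6·10^(89.7/10) + 4.7·10^(72.5/10) = 3.443e+09.
L_eq = 10·log₁₀(3.443e+09/8.3) = 86.18 dB.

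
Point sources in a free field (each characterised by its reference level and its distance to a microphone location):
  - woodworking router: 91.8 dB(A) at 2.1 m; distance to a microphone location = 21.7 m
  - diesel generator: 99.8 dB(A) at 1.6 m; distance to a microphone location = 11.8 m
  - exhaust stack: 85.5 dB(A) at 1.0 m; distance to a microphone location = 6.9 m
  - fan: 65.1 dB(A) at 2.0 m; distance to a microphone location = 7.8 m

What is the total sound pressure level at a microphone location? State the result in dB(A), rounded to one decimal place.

Propagate each source to the receiver with L = L_ref − 20·log₁₀(r/r_ref), then add intensities.
woodworking router: 91.8 − 20·log₁₀(21.7/2.1) = 91.8 − 20.28 = 71.52 dB(A).
diesel generator: 99.8 − 20·log₁₀(11.8/1.6) = 99.8 − 17.36 = 82.44 dB(A).
exhaust stack: 85.5 − 20·log₁₀(6.9/1.0) = 85.5 − 16.78 = 68.72 dB(A).
fan: 65.1 − 20·log₁₀(7.8/2.0) = 65.1 − 11.82 = 53.28 dB(A).
Σ 10^(L/10) = 1.974e+08 → L_total = 10·log₁₀(1.974e+08) = 82.95 dB(A).

83.0 dB(A)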